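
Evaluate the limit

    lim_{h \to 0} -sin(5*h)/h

Substitution gives 0/0.
Write it as (5/(-1))·sin(5h)/(5h); since sin(u)/u → 1, the limit is -5.

-5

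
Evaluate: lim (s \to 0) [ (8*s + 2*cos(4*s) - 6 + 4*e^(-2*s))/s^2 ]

-8

Substitution gives 0/0; apply L'Hôpital's rule 2 times.
After differentiating numerator and denominator 2 times the quotient is (-32*cos(4*s) + 16*e^(-2*s))/(2); at s = 0 this is -8.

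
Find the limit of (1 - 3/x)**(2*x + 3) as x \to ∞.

Let L be the limit and take ln: ln L = lim (2x + 3)·ln(1 - 3/x) = lim (2x + 3)·(-3/x + O(1/x²)) = -6.
Hence L = e^(-6).

e^(-6)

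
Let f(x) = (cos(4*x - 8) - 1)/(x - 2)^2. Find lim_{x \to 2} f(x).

-8

Direct substitution gives 0/0.
Apply L'Hôpital: lim (-4*sin(4*x - 8))/(2*x - 4), still 0/0.
After 2 applications of L'Hôpital's rule the quotient is (-16*cos(4*x - 8))/(2); substituting x = 2 gives -8.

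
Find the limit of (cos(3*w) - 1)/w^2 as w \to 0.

Direct substitution gives 0/0.
Apply L'Hôpital: lim (-3*sin(3*w))/(2*w), still 0/0.
After 2 applications of L'Hôpital's rule the quotient is (-9*cos(3*w))/(2); substituting w = 0 gives -9/2.

-9/2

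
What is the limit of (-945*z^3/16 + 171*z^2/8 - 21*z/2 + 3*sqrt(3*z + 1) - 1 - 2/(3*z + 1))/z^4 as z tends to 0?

-21951/128

Substitution gives 0/0 (the numerator vanishes to order 4).
Expand each term to order z^4: the coefficient of z^4 in 3·√(1 + 3z) is -1215/128 and in -2·1/(1 + 3z) is -162.
Lower-order terms cancel with the polynomial part, so the numerator is (-21951/128)·z^4 + o(z^4), and the limit is (-21951/128)/(1) = -21951/128.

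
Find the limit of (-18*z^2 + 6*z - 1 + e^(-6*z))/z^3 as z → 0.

Direct substitution gives 0/0.
Apply L'Hôpital: lim (-36*z + 6 - 6*e^(-6*z))/(3*z^2), still 0/0.
Apply L'Hôpital: lim (-36 + 36*e^(-6*z))/(6*z), still 0/0.
After 3 applications of L'Hôpital's rule the quotient is (-216*e^(-6*z))/(6); substituting z = 0 gives -36.

-36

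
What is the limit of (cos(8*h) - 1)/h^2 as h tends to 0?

-32

Direct substitution gives 0/0.
Apply L'Hôpital: lim (-8*sin(8*h))/(2*h), still 0/0.
After 2 applications of L'Hôpital's rule the quotient is (-64*cos(8*h))/(2); substituting h = 0 gives -32.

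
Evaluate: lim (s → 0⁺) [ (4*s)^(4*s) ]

1

Base → 0⁺ and exponent → 0⁺: a 0^0 form.
Take logs: 4s·ln(4s). This is 0·(−∞); rewriting as ln(4s)/(1/(4s)) and applying L'Hôpital gives 0.
Hence the limit is e^0 = 1.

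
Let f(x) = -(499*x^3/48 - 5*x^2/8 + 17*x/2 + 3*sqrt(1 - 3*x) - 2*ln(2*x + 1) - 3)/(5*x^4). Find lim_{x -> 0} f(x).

191/640

Substitution gives 0/0; apply L'Hôpital's rule 4 times.
After differentiating numerator and denominator 4 times the quotient is (192/(2*x + 1)^4 - 3645/(16*(1 - 3*x)^(7/2)))/(-120); at x = 0 this is 191/640.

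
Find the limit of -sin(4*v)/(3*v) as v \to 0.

-4/3

Substitution gives 0/0.
Write it as (4/(-3))·sin(4v)/(4v); since sin(u)/u → 1, the limit is -4/3.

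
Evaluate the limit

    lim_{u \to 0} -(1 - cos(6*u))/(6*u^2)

Substitution gives 0/0.
Use (1 − cos θ)/θ² → 1/2 with θ = 6u: the limit is 6²/(2·(-6)) = -3.

-3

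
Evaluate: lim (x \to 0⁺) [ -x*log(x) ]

0

This is a 0·(−∞) form. Rewrite as -1·ln(x) / x^(−1) and apply L'Hôpital:
the derivative quotient is -1·(1/x) / (−1·x^(−2)) = (1/1)·x^1 → 0.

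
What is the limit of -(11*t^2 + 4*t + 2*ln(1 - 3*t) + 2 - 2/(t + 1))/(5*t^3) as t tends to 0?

16/5

Substitution gives 0/0 (the numerator vanishes to order 3).
Expand each term to order t^3: the coefficient of t^3 in -2·1/(1 + t) is 2 and in 2·ln(1 - 3t) is -18.
Lower-order terms cancel with the polynomial part, so the numerator is (-16)·t^3 + o(t^3), and the limit is (-16)/(-5) = 16/5.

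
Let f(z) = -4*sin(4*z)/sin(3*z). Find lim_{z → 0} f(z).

Substitution gives 0/0.
Divide numerator and denominator by z: sin(4z)/z → 4 and sin(3z)/z → 3, so the limit is -4·4/3 = -16/3.

-16/3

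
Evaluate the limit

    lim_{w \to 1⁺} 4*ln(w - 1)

-∞

As w → 1⁺, w - 1 → 0⁺ and ln(w - 1) → −∞.
Multiplying by 4 gives -∞.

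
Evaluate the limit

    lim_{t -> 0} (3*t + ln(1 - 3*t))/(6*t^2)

Direct substitution gives 0/0.
Apply L'Hôpital: lim (3 - 3/(1 - 3*t))/(12*t), still 0/0.
After 2 applications of L'Hôpital's rule the quotient is (-9/(1 - 3*t)^2)/(12); substituting t = 0 gives -3/4.

-3/4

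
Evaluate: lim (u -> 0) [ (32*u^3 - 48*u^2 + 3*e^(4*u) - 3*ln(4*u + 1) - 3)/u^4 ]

Substitution gives 0/0 (the numerator vanishes to order 4).
Expand each term to order u^4: the coefficient of u^4 in -3·ln(1 + 4u) is 192 and in 3·e^(4u) is 32.
Lower-order terms cancel with the polynomial part, so the numerator is (224)·u^4 + o(u^4), and the limit is (224)/(1) = 224.

224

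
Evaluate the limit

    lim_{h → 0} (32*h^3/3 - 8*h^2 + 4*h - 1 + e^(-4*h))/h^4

32/3

Direct substitution gives 0/0.
Apply L'Hôpital: lim (32*h^2 - 16*h + 4 - 4*e^(-4*h))/(4*h^3), still 0/0.
Apply L'Hôpital: lim (64*h - 16 + 16*e^(-4*h))/(12*h^2), still 0/0.
Apply L'Hôpital: lim (64 - 64*e^(-4*h))/(24*h), still 0/0.
After 4 applications of L'Hôpital's rule the quotient is (256*e^(-4*h))/(24); substituting h = 0 gives 32/3.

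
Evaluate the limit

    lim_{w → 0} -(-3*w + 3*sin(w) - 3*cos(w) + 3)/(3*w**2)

-1/2

Substitution gives 0/0 (the numerator vanishes to order 2).
Expand each term to order w^2: the coefficient of w^2 in -3·cos(w) is 3/2 and in 3·sin(w) is 0.
Lower-order terms cancel with the polynomial part, so the numerator is (3/2)·w^2 + o(w^2), and the limit is (3/2)/(-3) = -1/2.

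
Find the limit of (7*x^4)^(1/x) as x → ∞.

1

Base → ∞ and exponent → 0: an ∞^0 form.
Take logs: (1/x)·ln(7·x^4) = (ln 7 + 4·ln x)/x → 0.
So the limit is e^0 = 1.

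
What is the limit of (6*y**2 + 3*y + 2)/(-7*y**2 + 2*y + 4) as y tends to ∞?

Numerator and denominator both have degree 2.
Dividing every term by y^2, all lower-order terms vanish and the limit is the ratio of leading coefficients, 6/(-7) = -6/7.

-6/7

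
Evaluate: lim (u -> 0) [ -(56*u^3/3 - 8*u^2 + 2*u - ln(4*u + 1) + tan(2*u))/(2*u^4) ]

Substitution gives 0/0 (the numerator vanishes to order 4).
Expand each term to order u^4: the coefficient of u^4 in −ln(1 + 4u) is 64 and in tan(2u) is 0.
Lower-order terms cancel with the polynomial part, so the numerator is (64)·u^4 + o(u^4), and the limit is (64)/(-2) = -32.

-32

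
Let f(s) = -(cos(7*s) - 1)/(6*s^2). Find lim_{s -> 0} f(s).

Direct substitution gives 0/0.
Apply L'Hôpital: lim (-7*sin(7*s))/(-12*s), still 0/0.
After 2 applications of L'Hôpital's rule the quotient is (-49*cos(7*s))/(-12); substituting s = 0 gives 49/12.

49/12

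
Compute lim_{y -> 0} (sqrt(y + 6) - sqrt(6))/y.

√(6)/12

Substitution gives 0/0. Multiply numerator and denominator by the conjugate √(6 + y) + √6.
The numerator becomes (6 + y) − 6 = y, so the expression simplifies to 1/(√(6 + y) + √6).
Letting y → 0 gives 1/(2√6) = √(6)/12.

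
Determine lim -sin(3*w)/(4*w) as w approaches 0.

-3/4

Substitution gives 0/0.
Write it as (3/(-4))·sin(3w)/(3w); since sin(u)/u → 1, the limit is -3/4.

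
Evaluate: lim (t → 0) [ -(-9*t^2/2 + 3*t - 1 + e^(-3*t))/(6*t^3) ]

Direct substitution gives 0/0.
Apply L'Hôpital: lim (-9*t + 3 - 3*e^(-3*t))/(-18*t^2), still 0/0.
Apply L'Hôpital: lim (-9 + 9*e^(-3*t))/(-36*t), still 0/0.
After 3 applications of L'Hôpital's rule the quotient is (-27*e^(-3*t))/(-36); substituting t = 0 gives 3/4.

3/4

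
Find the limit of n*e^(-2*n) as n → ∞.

Write as n^1/e^{2n}, an ∞/∞ form.
Exponential growth dominates any polynomial, so repeated L'Hôpital (or the standard result) gives 0.

0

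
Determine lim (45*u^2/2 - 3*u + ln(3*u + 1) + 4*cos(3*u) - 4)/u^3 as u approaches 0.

Substitution gives 0/0; apply L'Hôpital's rule 3 times.
After differentiating numerator and denominator 3 times the quotient is (108*sin(3*u) + 54/(3*u + 1)^3)/(6); at u = 0 this is 9.

9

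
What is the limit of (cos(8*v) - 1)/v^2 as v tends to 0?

-32

Direct substitution gives 0/0.
Apply L'Hôpital: lim (-8*sin(8*v))/(2*v), still 0/0.
After 2 applications of L'Hôpital's rule the quotient is (-64*cos(8*v))/(2); substituting v = 0 gives -32.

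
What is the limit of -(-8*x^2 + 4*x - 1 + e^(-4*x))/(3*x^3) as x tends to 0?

32/9

Direct substitution gives 0/0.
Apply L'Hôpital: lim (-16*x + 4 - 4*e^(-4*x))/(-9*x^2), still 0/0.
Apply L'Hôpital: lim (-16 + 16*e^(-4*x))/(-18*x), still 0/0.
After 3 applications of L'Hôpital's rule the quotient is (-64*e^(-4*x))/(-18); substituting x = 0 gives 32/9.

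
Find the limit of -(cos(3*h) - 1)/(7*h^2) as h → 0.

Direct substitution gives 0/0.
Apply L'Hôpital: lim (-3*sin(3*h))/(-14*h), still 0/0.
After 2 applications of L'Hôpital's rule the quotient is (-9*cos(3*h))/(-14); substituting h = 0 gives 9/14.

9/14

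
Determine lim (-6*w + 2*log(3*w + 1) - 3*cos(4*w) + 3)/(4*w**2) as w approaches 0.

Substitution gives 0/0; apply L'Hôpital's rule 2 times.
After differentiating numerator and denominator 2 times the quotient is (48*cos(4*w) - 18/(3*w + 1)^2)/(8); at w = 0 this is 15/4.

15/4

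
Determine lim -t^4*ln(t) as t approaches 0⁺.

This is a 0·(−∞) form. Rewrite as -1·ln(t) / t^(−4) and apply L'Hôpital:
the derivative quotient is -1·(1/t) / (−4·t^(−5)) = (1/4)·t^4 → 0.

0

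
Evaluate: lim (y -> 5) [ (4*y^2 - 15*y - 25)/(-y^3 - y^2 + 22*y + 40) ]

-25/63

Since y = 5 makes numerator and denominator zero, (y - 5) divides both.
Cancelling it gives (4*y + 5)/(-y^2 - 6*y - 8); now plug in y = 5 to get -25/63.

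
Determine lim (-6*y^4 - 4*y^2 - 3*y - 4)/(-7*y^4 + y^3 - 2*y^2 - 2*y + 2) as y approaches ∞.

6/7

Numerator and denominator both have degree 4.
Dividing every term by y^4, all lower-order terms vanish and the limit is the ratio of leading coefficients, -6/(-7) = 6/7.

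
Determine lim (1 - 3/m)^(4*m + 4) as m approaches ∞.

Let L be the limit and take ln: ln L = lim (4m + 4)·ln(1 - 3/m) = lim (4m + 4)·(-3/m + O(1/m²)) = -12.
Hence L = e^(-12).

e^(-12)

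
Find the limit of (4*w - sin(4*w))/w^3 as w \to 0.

Direct substitution gives 0/0.
Apply L'Hôpital: lim (4 - 4*cos(4*w))/(3*w^2), still 0/0.
Apply L'Hôpital: lim (16*sin(4*w))/(6*w), still 0/0.
After 3 applications of L'Hôpital's rule the quotient is (64*cos(4*w))/(6); substituting w = 0 gives 32/3.

32/3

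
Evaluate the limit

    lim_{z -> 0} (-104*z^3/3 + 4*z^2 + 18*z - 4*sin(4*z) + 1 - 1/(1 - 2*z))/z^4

-16

Substitution gives 0/0 (the numerator vanishes to order 4).
Expand each term to order z^4: the coefficient of z^4 in −1/(1 - 2z) is -16 and in -4·sin(4z) is 0.
Lower-order terms cancel with the polynomial part, so the numerator is (-16)·z^4 + o(z^4), and the limit is (-16)/(1) = -16.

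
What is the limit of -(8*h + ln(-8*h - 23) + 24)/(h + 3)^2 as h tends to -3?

32

Direct substitution gives 0/0.
Apply L'Hôpital: lim (8 - 8/(-8*h - 23))/(-2*h - 6), still 0/0.
After 2 applications of L'Hôpital's rule the quotient is (-64/(-8*h - 23)^2)/(-2); substituting h = -3 gives 32.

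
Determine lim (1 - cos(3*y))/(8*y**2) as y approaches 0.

Substitution gives 0/0.
Use (1 − cos u)/u² → 1/2 with u = 3y: the limit is 3²/(2·8) = 9/16.

9/16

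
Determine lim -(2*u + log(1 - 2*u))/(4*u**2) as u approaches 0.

Direct substitution gives 0/0.
Apply L'Hôpital: lim (2 - 2/(1 - 2*u))/(-8*u), still 0/0.
After 2 applications of L'Hôpital's rule the quotient is (-4/(1 - 2*u)^2)/(-8); substituting u = 0 gives 1/2.

1/2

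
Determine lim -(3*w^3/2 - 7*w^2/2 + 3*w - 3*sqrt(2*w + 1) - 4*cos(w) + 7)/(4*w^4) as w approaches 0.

-41/96

Substitution gives 0/0 (the numerator vanishes to order 4).
Expand each term to order w^4: the coefficient of w^4 in -3·√(1 + 2w) is 15/8 and in -4·cos(w) is -1/6.
Lower-order terms cancel with the polynomial part, so the numerator is (41/24)·w^4 + o(w^4), and the limit is (41/24)/(-4) = -41/96.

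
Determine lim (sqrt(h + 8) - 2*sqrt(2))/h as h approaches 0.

A 0/0 form; rationalise with √(8 + h) + √8. This collapses the numerator to h, leaving 1/(√(8 + h) + √8) → 1/(2√8) = √(2)/8.

√(2)/8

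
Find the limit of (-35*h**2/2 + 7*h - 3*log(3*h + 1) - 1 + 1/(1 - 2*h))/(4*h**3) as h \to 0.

-19/4

Substitution gives 0/0 (the numerator vanishes to order 3).
Expand each term to order h^3: the coefficient of h^3 in 1/(1 - 2h) is 8 and in -3·ln(1 + 3h) is -27.
Lower-order terms cancel with the polynomial part, so the numerator is (-19)·h^3 + o(h^3), and the limit is (-19)/(4) = -19/4.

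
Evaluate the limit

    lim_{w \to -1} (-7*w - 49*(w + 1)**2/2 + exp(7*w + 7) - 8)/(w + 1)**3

Direct substitution gives 0/0.
Apply L'Hôpital: lim (-49*w + 7*e^(7*w + 7) - 56)/(3*(w + 1)^2), still 0/0.
Apply L'Hôpital: lim (49*e^(7*w + 7) - 49)/(6*w + 6), still 0/0.
After 3 applications of L'Hôpital's rule the quotient is (343*e^(7*w + 7))/(6); substituting w = -1 gives 343/6.

343/6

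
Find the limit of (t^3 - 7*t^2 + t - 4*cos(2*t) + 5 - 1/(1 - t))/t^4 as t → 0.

Substitution gives 0/0; apply L'Hôpital's rule 4 times.
After differentiating numerator and denominator 4 times the quotient is (-64*cos(2*t) + 24/(t - 1)^5)/(24); at t = 0 this is -11/3.

-11/3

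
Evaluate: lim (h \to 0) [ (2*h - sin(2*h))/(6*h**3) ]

2/9

Direct substitution gives 0/0.
Apply L'Hôpital: lim (2 - 2*cos(2*h))/(18*h^2), still 0/0.
Apply L'Hôpital: lim (4*sin(2*h))/(36*h), still 0/0.
After 3 applications of L'Hôpital's rule the quotient is (8*cos(2*h))/(36); substituting h = 0 gives 2/9.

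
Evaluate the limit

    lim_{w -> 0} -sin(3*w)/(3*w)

-1

Substitution gives 0/0.
Write it as (3/(-3))·sin(3w)/(3w); since sin(u)/u → 1, the limit is -1.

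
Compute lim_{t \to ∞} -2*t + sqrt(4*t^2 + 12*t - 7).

3

An ∞ − ∞ form. Rationalising with the conjugate, the difference becomes (12t - 7) / (√(4*t^2 + 12*t - 7) + 2t).
For large t the denominator behaves like 2·2t, so the quotient tends to 12/4 = 3.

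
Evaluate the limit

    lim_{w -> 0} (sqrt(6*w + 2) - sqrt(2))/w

3*√(2)/2

A 0/0 form; rationalise with √(2 + 6w) + √2. This collapses the numerator to 6w, leaving 6/(√(2 + 6w) + √2) → 6/(2√2) = 3*√(2)/2.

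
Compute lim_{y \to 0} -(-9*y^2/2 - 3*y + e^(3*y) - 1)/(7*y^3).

Direct substitution gives 0/0.
Apply L'Hôpital: lim (-9*y + 3*e^(3*y) - 3)/(-21*y^2), still 0/0.
Apply L'Hôpital: lim (9*e^(3*y) - 9)/(-42*y), still 0/0.
After 3 applications of L'Hôpital's rule the quotient is (27*e^(3*y))/(-42); substituting y = 0 gives -9/14.

-9/14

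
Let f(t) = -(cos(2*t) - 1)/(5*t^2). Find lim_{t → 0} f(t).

2/5

Direct substitution gives 0/0.
Apply L'Hôpital: lim (-2*sin(2*t))/(-10*t), still 0/0.
After 2 applications of L'Hôpital's rule the quotient is (-4*cos(2*t))/(-10); substituting t = 0 gives 2/5.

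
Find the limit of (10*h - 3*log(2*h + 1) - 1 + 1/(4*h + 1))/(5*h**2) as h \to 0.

Substitution gives 0/0 (the numerator vanishes to order 2).
Expand each term to order h^2: the coefficient of h^2 in -3·ln(1 + 2h) is 6 and in 1/(1 + 4h) is 16.
Lower-order terms cancel with the polynomial part, so the numerator is (22)·h^2 + o(h^2), and the limit is (22)/(5) = 22/5.

22/5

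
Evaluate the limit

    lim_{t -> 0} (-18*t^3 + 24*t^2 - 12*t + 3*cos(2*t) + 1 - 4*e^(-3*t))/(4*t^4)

Substitution gives 0/0; apply L'Hôpital's rule 4 times.
After differentiating numerator and denominator 4 times the quotient is (48*cos(2*t) - 324*e^(-3*t))/(96); at t = 0 this is -23/8.

-23/8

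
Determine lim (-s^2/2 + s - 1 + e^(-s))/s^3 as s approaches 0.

-1/6

Direct substitution gives 0/0.
Apply L'Hôpital: lim (-s + 1 - e^(-s))/(3*s^2), still 0/0.
Apply L'Hôpital: lim (-1 + e^(-s))/(6*s), still 0/0.
After 3 applications of L'Hôpital's rule the quotient is (-e^(-s))/(6); substituting s = 0 gives -1/6.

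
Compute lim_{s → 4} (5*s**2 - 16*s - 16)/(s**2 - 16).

Direct substitution gives 0/0, so factor. Both numerator and denominator have (s - 4) as a factor.
After cancelling, the expression reduces to (5*s + 4)/(s + 4).
Substituting s = 4 gives 3.

3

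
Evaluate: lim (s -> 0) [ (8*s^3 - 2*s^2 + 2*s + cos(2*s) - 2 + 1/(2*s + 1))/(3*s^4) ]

50/9

Substitution gives 0/0 (the numerator vanishes to order 4).
Expand each term to order s^4: the coefficient of s^4 in cos(2s) is 2/3 and in 1/(1 + 2s) is 16.
Lower-order terms cancel with the polynomial part, so the numerator is (50/3)·s^4 + o(s^4), and the limit is (50/3)/(3) = 50/9.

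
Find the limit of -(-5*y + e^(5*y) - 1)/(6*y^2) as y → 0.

-25/12

Direct substitution gives 0/0.
Apply L'Hôpital: lim (5*e^(5*y) - 5)/(-12*y), still 0/0.
After 2 applications of L'Hôpital's rule the quotient is (25*e^(5*y))/(-12); substituting y = 0 gives -25/12.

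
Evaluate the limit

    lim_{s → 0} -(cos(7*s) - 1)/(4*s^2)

Direct substitution gives 0/0.
Apply L'Hôpital: lim (-7*sin(7*s))/(-8*s), still 0/0.
After 2 applications of L'Hôpital's rule the quotient is (-49*cos(7*s))/(-8); substituting s = 0 gives 49/8.

49/8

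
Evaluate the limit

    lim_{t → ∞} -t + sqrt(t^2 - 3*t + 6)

An ∞ − ∞ form. Rationalising with the conjugate, the difference becomes (-3t + 6) / (√(t^2 - 3*t + 6) + t).
For large t the denominator behaves like 2·t, so the quotient tends to -3/2 = -3/2.

-3/2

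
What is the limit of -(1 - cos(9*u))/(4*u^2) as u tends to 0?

-81/8

Substitution gives 0/0.
Use (1 − cos θ)/θ² → 1/2 with θ = 9u: the limit is 9²/(2·(-4)) = -81/8.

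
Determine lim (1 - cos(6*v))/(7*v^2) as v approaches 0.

Substitution gives 0/0.
Use (1 − cos u)/u² → 1/2 with u = 6v: the limit is 6²/(2·7) = 18/7.

18/7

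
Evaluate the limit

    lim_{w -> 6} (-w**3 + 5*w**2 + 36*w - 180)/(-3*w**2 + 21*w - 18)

4/5

Since w = 6 makes numerator and denominator zero, (w - 6) divides both.
Cancelling it gives (-w^2 - w + 30)/(3 - 3*w); now plug in w = 6 to get 4/5.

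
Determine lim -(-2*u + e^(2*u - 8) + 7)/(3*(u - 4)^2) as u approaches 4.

-2/3

Direct substitution gives 0/0.
Apply L'Hôpital: lim (2*e^(2*u - 8) - 2)/(24 - 6*u), still 0/0.
After 2 applications of L'Hôpital's rule the quotient is (4*e^(2*u - 8))/(-6); substituting u = 4 gives -2/3.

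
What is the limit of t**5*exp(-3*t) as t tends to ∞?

Write as t^5/e^{3t}, an ∞/∞ form.
Exponential growth dominates any polynomial, so repeated L'Hôpital (or the standard result) gives 0.

0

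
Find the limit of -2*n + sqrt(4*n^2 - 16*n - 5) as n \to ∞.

An ∞ − ∞ form. Rationalising with the conjugate, the difference becomes (-16n - 5) / (√(4*n^2 - 16*n - 5) + 2n).
For large n the denominator behaves like 2·2n, so the quotient tends to -16/4 = -4.

-4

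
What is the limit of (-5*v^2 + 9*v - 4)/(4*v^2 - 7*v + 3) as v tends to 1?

Since v = 1 makes numerator and denominator zero, (v - 1) divides both.
Cancelling it gives (4 - 5*v)/(4*v - 3); now plug in v = 1 to get -1.

-1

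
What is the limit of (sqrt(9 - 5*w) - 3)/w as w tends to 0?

-5/6

Substitution gives 0/0. Multiply numerator and denominator by the conjugate √(9 - 5w) + √9.
The numerator becomes (9 - 5w) − 9 = -5w, so the expression simplifies to -5/(√(9 - 5w) + √9).
Letting w → 0 gives -5/(2√9) = -5/6.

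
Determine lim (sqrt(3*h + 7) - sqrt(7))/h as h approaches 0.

3*√(7)/14

A 0/0 form; rationalise with √(7 + 3h) + √7. This collapses the numerator to 3h, leaving 3/(√(7 + 3h) + √7) → 3/(2√7) = 3*√(7)/14.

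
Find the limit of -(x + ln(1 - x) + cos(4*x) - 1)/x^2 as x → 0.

Substitution gives 0/0 (the numerator vanishes to order 2).
Expand each term to order x^2: the coefficient of x^2 in ln(1 - x) is -1/2 and in cos(4x) is -8.
Lower-order terms cancel with the polynomial part, so the numerator is (-17/2)·x^2 + o(x^2), and the limit is (-17/2)/(-1) = 17/2.

17/2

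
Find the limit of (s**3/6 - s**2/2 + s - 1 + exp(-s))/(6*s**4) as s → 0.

1/144

Direct substitution gives 0/0.
Apply L'Hôpital: lim (s^2/2 - s + 1 - e^(-s))/(24*s^3), still 0/0.
Apply L'Hôpital: lim (s - 1 + e^(-s))/(72*s^2), still 0/0.
Apply L'Hôpital: lim (1 - e^(-s))/(144*s), still 0/0.
After 4 applications of L'Hôpital's rule the quotient is (e^(-s))/(144); substituting s = 0 gives 1/144.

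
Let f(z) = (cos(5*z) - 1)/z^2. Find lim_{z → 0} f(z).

Direct substitution gives 0/0.
Apply L'Hôpital: lim (-5*sin(5*z))/(2*z), still 0/0.
After 2 applications of L'Hôpital's rule the quotient is (-25*cos(5*z))/(2); substituting z = 0 gives -25/2.

-25/2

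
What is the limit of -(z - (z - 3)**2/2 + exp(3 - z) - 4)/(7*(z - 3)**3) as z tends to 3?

1/42

Direct substitution gives 0/0.
Apply L'Hôpital: lim (-z - e^(3 - z) + 4)/(-21*(z - 3)^2), still 0/0.
Apply L'Hôpital: lim (e^(3 - z) - 1)/(126 - 42*z), still 0/0.
After 3 applications of L'Hôpital's rule the quotient is (-e^(3 - z))/(-42); substituting z = 3 gives 1/42.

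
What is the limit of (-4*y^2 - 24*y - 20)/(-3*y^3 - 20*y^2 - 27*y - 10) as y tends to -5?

-4/13

Since y = -5 makes numerator and denominator zero, (y + 5) divides both.
Cancelling it gives (-4*y - 4)/(-3*y^2 - 5*y - 2); now plug in y = -5 to get -4/13.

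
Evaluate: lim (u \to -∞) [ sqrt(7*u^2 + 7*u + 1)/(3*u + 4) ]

For large |u|, √(7*u^2 + 7*u + 1) ≈ √7·|u| and the denominator ≈ 3u.
Since u → −∞, |u| = −u, giving −√7/(3) = -√(7)/3.

-√(7)/3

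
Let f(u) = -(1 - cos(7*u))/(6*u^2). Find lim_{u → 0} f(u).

-49/12

Substitution gives 0/0.
Use (1 − cos θ)/θ² → 1/2 with θ = 7u: the limit is 7²/(2·(-6)) = -49/12.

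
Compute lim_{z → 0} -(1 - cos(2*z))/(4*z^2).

Substitution gives 0/0.
Use (1 − cos u)/u² → 1/2 with u = 2z: the limit is 2²/(2·(-4)) = -1/2.

-1/2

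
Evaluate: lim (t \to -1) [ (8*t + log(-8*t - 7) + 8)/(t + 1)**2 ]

-32

Direct substitution gives 0/0.
Apply L'Hôpital: lim (8 - 8/(-8*t - 7))/(2*t + 2), still 0/0.
After 2 applications of L'Hôpital's rule the quotient is (-64/(-8*t - 7)^2)/(2); substituting t = -1 gives -32.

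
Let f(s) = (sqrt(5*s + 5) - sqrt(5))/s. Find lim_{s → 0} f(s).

√(5)/2

A 0/0 form; rationalise with √(5 + 5s) + √5. This collapses the numerator to 5s, leaving 5/(√(5 + 5s) + √5) → 5/(2√5) = √(5)/2.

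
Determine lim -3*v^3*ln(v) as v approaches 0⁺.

0

This is a 0·(−∞) form. Rewrite as -3·ln(v) / v^(−3) and apply L'Hôpital:
the derivative quotient is -3·(1/v) / (−3·v^(−4)) = (3/3)·v^3 → 0.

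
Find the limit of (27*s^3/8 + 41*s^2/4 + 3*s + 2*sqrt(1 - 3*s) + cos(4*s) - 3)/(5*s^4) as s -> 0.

833/960

Substitution gives 0/0; apply L'Hôpital's rule 4 times.
After differentiating numerator and denominator 4 times the quotient is (256*cos(4*s) - 1215/(8*(1 - 3*s)^(7/2)))/(120); at s = 0 this is 833/960.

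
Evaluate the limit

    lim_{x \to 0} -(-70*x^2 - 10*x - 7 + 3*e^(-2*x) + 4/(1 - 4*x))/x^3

Substitution gives 0/0 (the numerator vanishes to order 3).
Expand each term to order x^3: the coefficient of x^3 in 3·e^(-2x) is -4 and in 4·1/(1 - 4x) is 256.
Lower-order terms cancel with the polynomial part, so the numerator is (252)·x^3 + o(x^3), and the limit is (252)/(-1) = -252.

-252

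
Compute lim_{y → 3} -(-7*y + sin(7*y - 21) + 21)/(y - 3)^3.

343/6

Direct substitution gives 0/0.
Apply L'Hôpital: lim (7*cos(7*y - 21) - 7)/(-3*(y - 3)^2), still 0/0.
Apply L'Hôpital: lim (-49*sin(7*y - 21))/(18 - 6*y), still 0/0.
After 3 applications of L'Hôpital's rule the quotient is (-343*cos(7*y - 21))/(-6); substituting y = 3 gives 343/6.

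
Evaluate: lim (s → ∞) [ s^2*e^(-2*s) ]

Write as s^2/e^{2s}, an ∞/∞ form.
Exponential growth dominates any polynomial, so repeated L'Hôpital (or the standard result) gives 0.

0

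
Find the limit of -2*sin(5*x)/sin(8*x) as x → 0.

-5/4

Substitution gives 0/0.
Divide numerator and denominator by x: sin(5x)/x → 5 and sin(8x)/x → 8, so the limit is -2·5/8 = -5/4.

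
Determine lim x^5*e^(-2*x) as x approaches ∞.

0

Write as x^5/e^{2x}, an ∞/∞ form.
Exponential growth dominates any polynomial, so repeated L'Hôpital (or the standard result) gives 0.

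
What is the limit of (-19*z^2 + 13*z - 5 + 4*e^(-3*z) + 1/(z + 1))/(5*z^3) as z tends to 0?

Substitution gives 0/0 (the numerator vanishes to order 3).
Expand each term to order z^3: the coefficient of z^3 in 1/(1 + z) is -1 and in 4·e^(-3z) is -18.
Lower-order terms cancel with the polynomial part, so the numerator is (-19)·z^3 + o(z^3), and the limit is (-19)/(5) = -19/5.

-19/5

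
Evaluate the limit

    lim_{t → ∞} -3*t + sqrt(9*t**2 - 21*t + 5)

-7/2

This has the form ∞ − ∞. Multiply and divide by the conjugate √(9*t^2 - 21*t + 5) + 3t.
That gives (-21t + 5) / (√(9*t^2 - 21*t + 5) + 3t).
Divide numerator and denominator by t: the limit is -21/(2·3) = -7/2.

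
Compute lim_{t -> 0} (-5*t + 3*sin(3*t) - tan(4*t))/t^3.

Substitution gives 0/0; apply L'Hôpital's rule 3 times.
After differentiating numerator and denominator 3 times the quotient is (-81*cos(3*t) - 384*tan(4*t)^4 - 512*tan(4*t)^2 - 128)/(6); at t = 0 this is -209/6.

-209/6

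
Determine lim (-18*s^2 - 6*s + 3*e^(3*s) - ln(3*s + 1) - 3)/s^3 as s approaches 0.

Substitution gives 0/0 (the numerator vanishes to order 3).
Expand each term to order s^3: the coefficient of s^3 in 3·e^(3s) is 27/2 and in −ln(1 + 3s) is -9.
Lower-order terms cancel with the polynomial part, so the numerator is (9/2)·s^3 + o(s^3), and the limit is (9/2)/(1) = 9/2.

9/2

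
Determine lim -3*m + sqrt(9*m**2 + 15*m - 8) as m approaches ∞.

This has the form ∞ − ∞. Multiply and divide by the conjugate √(9*m^2 + 15*m - 8) + 3m.
That gives (15m - 8) / (√(9*m^2 + 15*m - 8) + 3m).
Divide numerator and denominator by m: the limit is 15/(2·3) = 5/2.

5/2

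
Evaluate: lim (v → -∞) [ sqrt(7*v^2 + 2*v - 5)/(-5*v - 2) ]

√(7)/5

For large |v|, √(7*v^2 + 2*v - 5) ≈ √7·|v| and the denominator ≈ -5v.
Since v → −∞, |v| = −v, giving −√7/(-5) = √(7)/5.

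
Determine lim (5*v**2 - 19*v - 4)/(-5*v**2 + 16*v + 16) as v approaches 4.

-7/8

Since v = 4 makes numerator and denominator zero, (v - 4) divides both.
Cancelling it gives (5*v + 1)/(-5*v - 4); now plug in v = 4 to get -7/8.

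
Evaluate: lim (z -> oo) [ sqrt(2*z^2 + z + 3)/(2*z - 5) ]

√(2)/2

For large |z|, √(2*z^2 + z + 3) ≈ √2·|z| and the denominator ≈ 2z.
Since z → +∞, |z| = z, giving √2/(2) = √(2)/2.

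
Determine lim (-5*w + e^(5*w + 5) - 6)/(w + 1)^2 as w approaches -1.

Direct substitution gives 0/0.
Apply L'Hôpital: lim (5*e^(5*w + 5) - 5)/(2*w + 2), still 0/0.
After 2 applications of L'Hôpital's rule the quotient is (25*e^(5*w + 5))/(2); substituting w = -1 gives 25/2.

25/2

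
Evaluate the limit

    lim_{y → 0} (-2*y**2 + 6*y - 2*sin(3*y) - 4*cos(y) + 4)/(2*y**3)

9/2

Substitution gives 0/0 (the numerator vanishes to order 3).
Expand each term to order y^3: the coefficient of y^3 in -2·sin(3y) is 9 and in -4·cos(y) is 0.
Lower-order terms cancel with the polynomial part, so the numerator is (9)·y^3 + o(y^3), and the limit is (9)/(2) = 9/2.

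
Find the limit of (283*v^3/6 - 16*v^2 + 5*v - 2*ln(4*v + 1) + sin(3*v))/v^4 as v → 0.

128

Substitution gives 0/0 (the numerator vanishes to order 4).
Expand each term to order v^4: the coefficient of v^4 in sin(3v) is 0 and in -2·ln(1 + 4v) is 128.
Lower-order terms cancel with the polynomial part, so the numerator is (128)·v^4 + o(v^4), and the limit is (128)/(1) = 128.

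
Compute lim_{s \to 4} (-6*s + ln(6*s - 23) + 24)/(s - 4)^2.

-18

Direct substitution gives 0/0.
Apply L'Hôpital: lim (-6 + 6/(6*s - 23))/(2*s - 8), still 0/0.
After 2 applications of L'Hôpital's rule the quotient is (-36/(6*s - 23)^2)/(2); substituting s = 4 gives -18.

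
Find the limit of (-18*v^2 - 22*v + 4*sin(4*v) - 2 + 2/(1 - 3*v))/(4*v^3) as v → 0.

17/6

Substitution gives 0/0; apply L'Hôpital's rule 3 times.
After differentiating numerator and denominator 3 times the quotient is (-256*cos(4*v) + 324/(3*v - 1)^4)/(24); at v = 0 this is 17/6.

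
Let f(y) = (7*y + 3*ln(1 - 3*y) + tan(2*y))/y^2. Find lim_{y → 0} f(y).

-27/2

Substitution gives 0/0; apply L'Hôpital's rule 2 times.
After differentiating numerator and denominator 2 times the quotient is (8*tan(2*y)/cos(2*y)^2 - 27/(3*y - 1)^2)/(2); at y = 0 this is -27/2.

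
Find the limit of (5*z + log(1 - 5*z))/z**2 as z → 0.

Direct substitution gives 0/0.
Apply L'Hôpital: lim (5 - 5/(1 - 5*z))/(2*z), still 0/0.
After 2 applications of L'Hôpital's rule the quotient is (-25/(1 - 5*z)^2)/(2); substituting z = 0 gives -25/2.

-25/2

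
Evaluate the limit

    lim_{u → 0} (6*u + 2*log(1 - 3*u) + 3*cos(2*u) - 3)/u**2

-15

Substitution gives 0/0 (the numerator vanishes to order 2).
Expand each term to order u^2: the coefficient of u^2 in 3·cos(2u) is -6 and in 2·ln(1 - 3u) is -9.
Lower-order terms cancel with the polynomial part, so the numerator is (-15)·u^2 + o(u^2), and the limit is (-15)/(1) = -15.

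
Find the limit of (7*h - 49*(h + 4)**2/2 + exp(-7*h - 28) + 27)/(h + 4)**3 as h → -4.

-343/6

Direct substitution gives 0/0.
Apply L'Hôpital: lim (-49*h - 7*e^(-7*h - 28) - 189)/(3*(h + 4)^2), still 0/0.
Apply L'Hôpital: lim (49*e^(-7*h - 28) - 49)/(6*h + 24), still 0/0.
After 3 applications of L'Hôpital's rule the quotient is (-343*e^(-7*h - 28))/(6); substituting h = -4 gives -343/6.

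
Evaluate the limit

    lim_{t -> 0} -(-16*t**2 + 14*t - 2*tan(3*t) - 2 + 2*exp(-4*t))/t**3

118/3

Substitution gives 0/0; apply L'Hôpital's rule 3 times.
After differentiating numerator and denominator 3 times the quotient is (4*(108*(cos(6*t) - 2)*e^(4*t)/(cos(6*t) + 1)^2 - 32)*e^(-4*t))/(-6); at t = 0 this is 118/3.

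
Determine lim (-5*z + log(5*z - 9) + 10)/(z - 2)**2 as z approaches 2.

Direct substitution gives 0/0.
Apply L'Hôpital: lim (-5 + 5/(5*z - 9))/(2*z - 4), still 0/0.
After 2 applications of L'Hôpital's rule the quotient is (-25/(5*z - 9)^2)/(2); substituting z = 2 gives -25/2.

-25/2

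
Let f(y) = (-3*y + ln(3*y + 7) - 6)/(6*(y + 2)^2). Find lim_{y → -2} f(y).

-3/4

Direct substitution gives 0/0.
Apply L'Hôpital: lim (-3 + 3/(3*y + 7))/(12*y + 24), still 0/0.
After 2 applications of L'Hôpital's rule the quotient is (-9/(3*y + 7)^2)/(12); substituting y = -2 gives -3/4.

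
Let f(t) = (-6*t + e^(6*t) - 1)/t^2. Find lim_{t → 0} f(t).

18

Direct substitution gives 0/0.
Apply L'Hôpital: lim (6*e^(6*t) - 6)/(2*t), still 0/0.
After 2 applications of L'Hôpital's rule the quotient is (36*e^(6*t))/(2); substituting t = 0 gives 18.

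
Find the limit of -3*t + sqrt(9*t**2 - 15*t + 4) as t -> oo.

-5/2

An ∞ − ∞ form. Rationalising with the conjugate, the difference becomes (-15t + 4) / (√(9*t^2 - 15*t + 4) + 3t).
For large t the denominator behaves like 2·3t, so the quotient tends to -15/6 = -5/2.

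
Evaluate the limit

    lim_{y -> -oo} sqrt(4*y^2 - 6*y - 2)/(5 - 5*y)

2/5

For large |y|, √(4*y^2 - 6*y - 2) ≈ √4·|y| and the denominator ≈ -5y.
Since y → −∞, |y| = −y, giving −√4/(-5) = 2/5.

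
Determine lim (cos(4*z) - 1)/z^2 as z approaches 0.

-8

Direct substitution gives 0/0.
Apply L'Hôpital: lim (-4*sin(4*z))/(2*z), still 0/0.
After 2 applications of L'Hôpital's rule the quotient is (-16*cos(4*z))/(2); substituting z = 0 gives -8.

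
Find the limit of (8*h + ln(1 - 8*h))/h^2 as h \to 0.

Direct substitution gives 0/0.
Apply L'Hôpital: lim (8 - 8/(1 - 8*h))/(2*h), still 0/0.
After 2 applications of L'Hôpital's rule the quotient is (-64/(1 - 8*h)^2)/(2); substituting h = 0 gives -32.

-32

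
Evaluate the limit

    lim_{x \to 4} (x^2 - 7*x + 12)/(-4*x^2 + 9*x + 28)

-1/23

Direct substitution gives 0/0, so factor. Both numerator and denominator have (x - 4) as a factor.
After cancelling, the expression reduces to (x - 3)/(-4*x - 7).
Substituting x = 4 gives -1/23.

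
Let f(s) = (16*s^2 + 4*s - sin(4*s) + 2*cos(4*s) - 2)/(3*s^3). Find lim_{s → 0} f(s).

32/9

Substitution gives 0/0 (the numerator vanishes to order 3).
Expand each term to order s^3: the coefficient of s^3 in 2·cos(4s) is 0 and in −sin(4s) is 32/3.
Lower-order terms cancel with the polynomial part, so the numerator is (32/3)·s^3 + o(s^3), and the limit is (32/3)/(3) = 32/9.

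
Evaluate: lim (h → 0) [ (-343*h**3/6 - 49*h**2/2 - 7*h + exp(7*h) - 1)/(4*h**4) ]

Direct substitution gives 0/0.
Apply L'Hôpital: lim (-343*h^2/2 - 49*h + 7*e^(7*h) - 7)/(16*h^3), still 0/0.
Apply L'Hôpital: lim (-343*h + 49*e^(7*h) - 49)/(48*h^2), still 0/0.
Apply L'Hôpital: lim (343*e^(7*h) - 343)/(96*h), still 0/0.
After 4 applications of L'Hôpital's rule the quotient is (2401*e^(7*h))/(96); substituting h = 0 gives 2401/96.

2401/96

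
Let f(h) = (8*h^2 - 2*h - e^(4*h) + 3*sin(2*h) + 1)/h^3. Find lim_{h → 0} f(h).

-44/3

Substitution gives 0/0 (the numerator vanishes to order 3).
Expand each term to order h^3: the coefficient of h^3 in −e^(4h) is -32/3 and in 3·sin(2h) is -4.
Lower-order terms cancel with the polynomial part, so the numerator is (-44/3)·h^3 + o(h^3), and the limit is (-44/3)/(1) = -44/3.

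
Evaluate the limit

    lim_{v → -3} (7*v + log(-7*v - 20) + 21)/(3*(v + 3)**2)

Direct substitution gives 0/0.
Apply L'Hôpital: lim (7 - 7/(-7*v - 20))/(6*v + 18), still 0/0.
After 2 applications of L'Hôpital's rule the quotient is (-49/(-7*v - 20)^2)/(6); substituting v = -3 gives -49/6.

-49/6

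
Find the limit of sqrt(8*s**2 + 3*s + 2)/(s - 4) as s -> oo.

2*√(2)

For large |s|, √(8*s^2 + 3*s + 2) ≈ √8·|s| and the denominator ≈ s.
Since s → +∞, |s| = s, giving √8/(1) = 2*√(2).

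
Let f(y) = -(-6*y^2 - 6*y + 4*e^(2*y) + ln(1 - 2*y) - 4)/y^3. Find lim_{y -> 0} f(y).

Substitution gives 0/0; apply L'Hôpital's rule 3 times.
After differentiating numerator and denominator 3 times the quotient is (32*e^(2*y) + 16/(2*y - 1)^3)/(-6); at y = 0 this is -8/3.

-8/3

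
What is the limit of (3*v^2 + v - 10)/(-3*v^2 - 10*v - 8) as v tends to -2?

-11/2

At v = -2 both the top and bottom vanish — a removable singularity. Factoring out (v + 2) from each leaves (3*v - 5)/(-3*v - 4), which at v = -2 equals -11/2.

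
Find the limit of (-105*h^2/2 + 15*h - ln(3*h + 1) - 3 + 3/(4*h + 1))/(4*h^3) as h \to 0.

-201/4

Substitution gives 0/0; apply L'Hôpital's rule 3 times.
After differentiating numerator and denominator 3 times the quotient is (-1152/(4*h + 1)^4 - 54/(3*h + 1)^3)/(24); at h = 0 this is -201/4.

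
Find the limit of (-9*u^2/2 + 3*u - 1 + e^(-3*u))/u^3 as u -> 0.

Direct substitution gives 0/0.
Apply L'Hôpital: lim (-9*u + 3 - 3*e^(-3*u))/(3*u^2), still 0/0.
Apply L'Hôpital: lim (-9 + 9*e^(-3*u))/(6*u), still 0/0.
After 3 applications of L'Hôpital's rule the quotient is (-27*e^(-3*u))/(6); substituting u = 0 gives -9/2.

-9/2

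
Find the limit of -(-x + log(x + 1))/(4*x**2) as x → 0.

Direct substitution gives 0/0.
Apply L'Hôpital: lim (-1 + 1/(x + 1))/(-8*x), still 0/0.
After 2 applications of L'Hôpital's rule the quotient is (-1/(x + 1)^2)/(-8); substituting x = 0 gives 1/8.

1/8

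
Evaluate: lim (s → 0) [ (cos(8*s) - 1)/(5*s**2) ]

-32/5

Direct substitution gives 0/0.
Apply L'Hôpital: lim (-8*sin(8*s))/(10*s), still 0/0.
After 2 applications of L'Hôpital's rule the quotient is (-64*cos(8*s))/(10); substituting s = 0 gives -32/5.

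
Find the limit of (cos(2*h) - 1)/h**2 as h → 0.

Direct substitution gives 0/0.
Apply L'Hôpital: lim (-2*sin(2*h))/(2*h), still 0/0.
After 2 applications of L'Hôpital's rule the quotient is (-4*cos(2*h))/(2); substituting h = 0 gives -2.

-2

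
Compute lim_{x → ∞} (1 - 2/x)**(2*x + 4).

The base → 1 and the exponent → ∞: a 1^∞ form.
Take logarithms: (2x + 4)·ln(1 - 2/x). Since ln(1+u) ~ u for small u, this behaves like (2x)·(-2/x) → -4.
So the limit is e^(-4).

e^(-4)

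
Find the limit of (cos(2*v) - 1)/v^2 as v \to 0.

-2

Direct substitution gives 0/0.
Apply L'Hôpital: lim (-2*sin(2*v))/(2*v), still 0/0.
After 2 applications of L'Hôpital's rule the quotient is (-4*cos(2*v))/(2); substituting v = 0 gives -2.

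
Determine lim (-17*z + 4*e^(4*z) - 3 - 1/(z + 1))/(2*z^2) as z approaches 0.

31/2

Substitution gives 0/0 (the numerator vanishes to order 2).
Expand each term to order z^2: the coefficient of z^2 in 4·e^(4z) is 32 and in −1/(1 + z) is -1.
Lower-order terms cancel with the polynomial part, so the numerator is (31)·z^2 + o(z^2), and the limit is (31)/(2) = 31/2.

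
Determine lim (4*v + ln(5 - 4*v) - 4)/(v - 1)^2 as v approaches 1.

-8

Direct substitution gives 0/0.
Apply L'Hôpital: lim (4 - 4/(5 - 4*v))/(2*v - 2), still 0/0.
After 2 applications of L'Hôpital's rule the quotient is (-16/(5 - 4*v)^2)/(2); substituting v = 1 gives -8.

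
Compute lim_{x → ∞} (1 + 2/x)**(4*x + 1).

Write it as [(1 + 2/x)^x]^(4) · (1 + 2/x)^(1). The bracketed term tends to e^(2) and the second factor to 1, so the limit is e^(8).

e^(8)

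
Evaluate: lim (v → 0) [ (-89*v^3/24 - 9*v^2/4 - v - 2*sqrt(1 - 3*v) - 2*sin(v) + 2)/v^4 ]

405/64

Substitution gives 0/0 (the numerator vanishes to order 4).
Expand each term to order v^4: the coefficient of v^4 in -2·sin(v) is 0 and in -2·√(1 - 3v) is 405/64.
Lower-order terms cancel with the polynomial part, so the numerator is (405/64)·v^4 + o(v^4), and the limit is (405/64)/(1) = 405/64.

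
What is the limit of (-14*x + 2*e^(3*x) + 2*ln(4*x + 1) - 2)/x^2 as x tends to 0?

Substitution gives 0/0 (the numerator vanishes to order 2).
Expand each term to order x^2: the coefficient of x^2 in 2·ln(1 + 4x) is -16 and in 2·e^(3x) is 9.
Lower-order terms cancel with the polynomial part, so the numerator is (-7)·x^2 + o(x^2), and the limit is (-7)/(1) = -7.

-7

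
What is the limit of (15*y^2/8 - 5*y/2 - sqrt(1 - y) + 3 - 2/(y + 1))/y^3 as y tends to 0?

Substitution gives 0/0 (the numerator vanishes to order 3).
Expand each term to order y^3: the coefficient of y^3 in −√(1 - y) is 1/16 and in -2·1/(1 + y) is 2.
Lower-order terms cancel with the polynomial part, so the numerator is (33/16)·y^3 + o(y^3), and the limit is (33/16)/(1) = 33/16.

33/16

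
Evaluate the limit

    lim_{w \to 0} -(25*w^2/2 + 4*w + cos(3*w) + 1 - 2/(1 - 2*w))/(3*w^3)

Substitution gives 0/0 (the numerator vanishes to order 3).
Expand each term to order w^3: the coefficient of w^3 in cos(3w) is 0 and in -2·1/(1 - 2w) is -16.
Lower-order terms cancel with the polynomial part, so the numerator is (-16)·w^3 + o(w^3), and the limit is (-16)/(-3) = 16/3.

16/3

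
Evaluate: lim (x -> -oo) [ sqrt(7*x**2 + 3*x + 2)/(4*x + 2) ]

-√(7)/4

For large |x|, √(7*x^2 + 3*x + 2) ≈ √7·|x| and the denominator ≈ 4x.
Since x → −∞, |x| = −x, giving −√7/(4) = -√(7)/4.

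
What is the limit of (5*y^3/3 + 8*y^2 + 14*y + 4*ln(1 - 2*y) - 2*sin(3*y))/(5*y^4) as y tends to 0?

-16/5

Substitution gives 0/0 (the numerator vanishes to order 4).
Expand each term to order y^4: the coefficient of y^4 in 4·ln(1 - 2y) is -16 and in -2·sin(3y) is 0.
Lower-order terms cancel with the polynomial part, so the numerator is (-16)·y^4 + o(y^4), and the limit is (-16)/(5) = -16/5.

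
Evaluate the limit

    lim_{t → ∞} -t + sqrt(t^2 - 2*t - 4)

-1

This has the form ∞ − ∞. Multiply and divide by the conjugate √(t^2 - 2*t - 4) + t.
That gives (-2t - 4) / (√(t^2 - 2*t - 4) + t).
Divide numerator and denominator by t: the limit is -2/(2·1) = -1.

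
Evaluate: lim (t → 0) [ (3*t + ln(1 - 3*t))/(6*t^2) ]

-3/4

Direct substitution gives 0/0.
Apply L'Hôpital: lim (3 - 3/(1 - 3*t))/(12*t), still 0/0.
After 2 applications of L'Hôpital's rule the quotient is (-9/(1 - 3*t)^2)/(12); substituting t = 0 gives -3/4.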